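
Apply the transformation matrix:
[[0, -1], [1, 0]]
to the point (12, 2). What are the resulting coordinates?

Matrix multiplication:
[[0, -1], [1, 0]] × [12, 2]ᵀ
= [(0)(12) + (-1)(2), (1)(12) + (0)(2)]ᵀ
= [-2, 12]ᵀ
Result: (-2, 12)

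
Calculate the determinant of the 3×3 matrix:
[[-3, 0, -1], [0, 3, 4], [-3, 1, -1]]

Expansion along first row:
det = -3·det([[3,4],[1,-1]]) - 0·det([[0,4],[-3,-1]]) + -1·det([[0,3],[-3,1]])
    = -3·(3·-1 - 4·1) - 0·(0·-1 - 4·-3) + -1·(0·1 - 3·-3)
    = -3·-7 - 0·12 + -1·9
    = 21 + 0 + -9 = 12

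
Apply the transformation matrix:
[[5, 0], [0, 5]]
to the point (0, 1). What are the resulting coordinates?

Matrix multiplication:
[[5, 0], [0, 5]] × [0, 1]ᵀ
= [(5)(0) + (0)(1), (0)(0) + (5)(1)]ᵀ
= [0, 5]ᵀ
Result: (0, 5)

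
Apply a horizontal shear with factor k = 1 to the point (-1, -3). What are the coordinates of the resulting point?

Shear matrix for horizontal shear with factor k = 1:
[[1, 1], [0, 1]]
Result: (-1, -3) → (-4, -3)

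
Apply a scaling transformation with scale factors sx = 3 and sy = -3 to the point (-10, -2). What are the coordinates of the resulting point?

Scaling matrix:
[[3, 0], [0, -3]]
Result: (-10 × 3, -2 × -3) = (-30, 6)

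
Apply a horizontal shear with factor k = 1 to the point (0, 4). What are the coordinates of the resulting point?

Shear matrix for horizontal shear with factor k = 1:
[[1, 1], [0, 1]]
Result: (0, 4) → (4, 4)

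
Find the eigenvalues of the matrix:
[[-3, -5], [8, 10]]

Characteristic equation: det(A - λI) = 0
λ² - (trace)λ + (det) = 0
trace = -3 + 10 = 7, det = (-3)(10) - (-5)(8) = 10
λ² - (7)λ + (10) = 0
λ = (7 ± √((7)² - 4·(10))) / 2 = (7 ± √9) / 2
Solving: λ = 2, 5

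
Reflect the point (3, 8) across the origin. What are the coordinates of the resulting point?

Reflection across origin: (3, 8) → (-3, -8)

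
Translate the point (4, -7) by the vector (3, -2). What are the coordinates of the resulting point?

Translation by (3, -2) (homogeneous matrix [[1, 0, 3], [0, 1, -2], [0, 0, 1]]):
x' = 4 + 3 = 7
y' = -7 + -2 = -9
Result: (7, -9)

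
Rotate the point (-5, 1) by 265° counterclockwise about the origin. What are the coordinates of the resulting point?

Rotation matrix for 265°: [[cos 265°, -sin 265°], [sin 265°, cos 265°]] ≈ [[-0.087156, 0.996195], [-0.996195, -0.087156]]
[[-0.087156, 0.996195], [-0.996195, -0.087156]] × [-5, 1]ᵀ ≈ [1.4320, 4.8938]ᵀ
Result: (1.4320, 4.8938)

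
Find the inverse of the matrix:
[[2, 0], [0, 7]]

For [[a,b],[c,d]], inverse = (1/det)·[[d,-b],[-c,a]]
det = (2)(7) - (0)(0) = 14 - 0 = 14
Inverse = (1/14)·[[7, 0], [0, 2]]
= [[1/2, 0], [0, 1/7]]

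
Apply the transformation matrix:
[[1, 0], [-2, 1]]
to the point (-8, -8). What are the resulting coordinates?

Matrix multiplication:
[[1, 0], [-2, 1]] × [-8, -8]ᵀ
= [(1)(-8) + (0)(-8), (-2)(-8) + (1)(-8)]ᵀ
= [-8, 8]ᵀ
Result: (-8, 8)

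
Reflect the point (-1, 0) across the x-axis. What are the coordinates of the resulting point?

Reflection across x-axis: (-1, 0) → (-1, 0)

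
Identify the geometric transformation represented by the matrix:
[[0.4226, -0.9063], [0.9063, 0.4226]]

This matrix represents: rotation by 65° counterclockwise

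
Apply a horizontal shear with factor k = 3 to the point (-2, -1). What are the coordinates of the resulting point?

Shear matrix for horizontal shear with factor k = 3:
[[1, 3], [0, 1]]
Result: (-2, -1) → (-5, -1)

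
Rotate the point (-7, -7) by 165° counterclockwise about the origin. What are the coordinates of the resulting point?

Rotation matrix for 165°: [[cos 165°, -sin 165°], [sin 165°, cos 165°]] ≈ [[-0.965926, -0.258819], [0.258819, -0.965926]]
[[-0.965926, -0.258819], [0.258819, -0.965926]] × [-7, -7]ᵀ ≈ [8.5732, 4.9497]ᵀ
Result: (8.5732, 4.9497)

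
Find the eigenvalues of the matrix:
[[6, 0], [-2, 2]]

Characteristic equation: det(A - λI) = 0
λ² - (trace)λ + (det) = 0
trace = 6 + 2 = 8, det = (6)(2) - (0)(-2) = 12
λ² - (8)λ + (12) = 0
λ = (8 ± √((8)² - 4·(12))) / 2 = (8 ± √16) / 2
Solving: λ = 2, 6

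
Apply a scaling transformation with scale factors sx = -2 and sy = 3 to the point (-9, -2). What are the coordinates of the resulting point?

Scaling matrix:
[[-2, 0], [0, 3]]
Result: (-9 × -2, -2 × 3) = (18, -6)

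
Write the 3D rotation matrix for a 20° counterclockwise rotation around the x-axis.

Rotation matrix for counterclockwise 20° around x-axis:
cos(20°) = 0.9397, sin(20°) = 0.3420
Result: [[1, 0, 0], [0, 0.9397, -0.3420], [0, 0.3420, 0.9397]]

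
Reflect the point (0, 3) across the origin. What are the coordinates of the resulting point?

Reflection across origin: (0, 3) → (0, -3)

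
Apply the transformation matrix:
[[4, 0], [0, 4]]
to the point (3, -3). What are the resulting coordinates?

Matrix multiplication:
[[4, 0], [0, 4]] × [3, -3]ᵀ
= [(4)(3) + (0)(-3), (0)(3) + (4)(-3)]ᵀ
= [12, -12]ᵀ
Result: (12, -12)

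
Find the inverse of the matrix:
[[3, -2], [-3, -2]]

For [[a,b],[c,d]], inverse = (1/det)·[[d,-b],[-c,a]]
det = (3)(-2) - (-2)(-3) = -6 - 6 = -12
Inverse = (1/-12)·[[-2, 2], [3, 3]]
= [[1/6, -1/6], [-1/4, -1/4]]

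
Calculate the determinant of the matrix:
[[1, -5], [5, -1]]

For a 2×2 matrix [[a, b], [c, d]], det = ad - bc
det = (1)(-1) - (-5)(5) = -1 - -25 = 24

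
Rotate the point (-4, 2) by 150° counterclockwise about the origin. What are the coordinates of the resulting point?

Rotation matrix for 150°: [[cos 150°, -sin 150°], [sin 150°, cos 150°]] ≈ [[-0.866025, -0.500000], [0.500000, -0.866025]]
[[-0.866025, -0.500000], [0.500000, -0.866025]] × [-4, 2]ᵀ ≈ [2.4641, -3.7321]ᵀ
Result: (2.4641, -3.7321)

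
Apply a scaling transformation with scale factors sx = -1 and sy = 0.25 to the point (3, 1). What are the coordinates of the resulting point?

Scaling matrix:
[[-1, 0], [0, 0.25]]
Result: (3 × -1, 1 × 0.25) = (-3, 0.25)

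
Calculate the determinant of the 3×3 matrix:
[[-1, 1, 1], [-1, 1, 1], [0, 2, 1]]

Expansion along first row:
det = -1·det([[1,1],[2,1]]) - 1·det([[-1,1],[0,1]]) + 1·det([[-1,1],[0,2]])
    = -1·(1·1 - 1·2) - 1·(-1·1 - 1·0) + 1·(-1·2 - 1·0)
    = -1·-1 - 1·-1 + 1·-2
    = 1 + 1 + -2 = 0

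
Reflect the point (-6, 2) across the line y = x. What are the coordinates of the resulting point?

Reflection across line y = x: (-6, 2) → (2, -6)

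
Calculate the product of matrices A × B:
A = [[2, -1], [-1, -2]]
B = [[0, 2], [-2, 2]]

Matrix multiplication:
C[0][0] = 2×0 + -1×-2 = 2
C[0][1] = 2×2 + -1×2 = 2
C[1][0] = -1×0 + -2×-2 = 4
C[1][1] = -1×2 + -2×2 = -6
Result: [[2, 2], [4, -6]]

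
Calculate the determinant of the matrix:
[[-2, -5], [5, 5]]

For a 2×2 matrix [[a, b], [c, d]], det = ad - bc
det = (-2)(5) - (-5)(5) = -10 - -25 = 15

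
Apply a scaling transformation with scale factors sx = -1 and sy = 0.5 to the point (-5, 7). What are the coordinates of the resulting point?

Scaling matrix:
[[-1, 0], [0, 0.50]]
Result: (-5 × -1, 7 × 0.5) = (5, 3.5)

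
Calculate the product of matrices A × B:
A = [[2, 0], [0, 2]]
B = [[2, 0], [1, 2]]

Matrix multiplication:
C[0][0] = 2×2 + 0×1 = 4
C[0][1] = 2×0 + 0×2 = 0
C[1][0] = 0×2 + 2×1 = 2
C[1][1] = 0×0 + 2×2 = 4
Result: [[4, 0], [2, 4]]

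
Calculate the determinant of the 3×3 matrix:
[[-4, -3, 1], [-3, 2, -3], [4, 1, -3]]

Expansion along first row:
det = -4·det([[2,-3],[1,-3]]) - -3·det([[-3,-3],[4,-3]]) + 1·det([[-3,2],[4,1]])
    = -4·(2·-3 - -3·1) - -3·(-3·-3 - -3·4) + 1·(-3·1 - 2·4)
    = -4·-3 - -3·21 + 1·-11
    = 12 + 63 + -11 = 64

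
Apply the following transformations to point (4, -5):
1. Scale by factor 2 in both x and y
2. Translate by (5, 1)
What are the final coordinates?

Step 1: Scale (4, -5) by 2 → (8, -10)
Step 2: Translate by (5, 1) → (13, -9)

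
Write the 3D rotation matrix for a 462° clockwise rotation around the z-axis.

Rotation matrix for clockwise 462° around z-axis:
A clockwise rotation by 462° is a counterclockwise rotation by -462°.
cos(-462°) = -0.2079, sin(-462°) = -0.9781
Result: [[-0.2079, 0.9781, 0], [-0.9781, -0.2079, 0], [0, 0, 1]]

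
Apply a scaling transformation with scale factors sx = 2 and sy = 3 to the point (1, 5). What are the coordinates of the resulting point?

Scaling matrix:
[[2, 0], [0, 3]]
Result: (1 × 2, 5 × 3) = (2, 15)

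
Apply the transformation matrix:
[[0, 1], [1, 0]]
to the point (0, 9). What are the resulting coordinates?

Matrix multiplication:
[[0, 1], [1, 0]] × [0, 9]ᵀ
= [(0)(0) + (1)(9), (1)(0) + (0)(9)]ᵀ
= [9, 0]ᵀ
Result: (9, 0)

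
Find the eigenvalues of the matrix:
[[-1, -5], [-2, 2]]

Characteristic equation: det(A - λI) = 0
λ² - (trace)λ + (det) = 0
trace = -1 + 2 = 1, det = (-1)(2) - (-5)(-2) = -12
λ² - (1)λ + (-12) = 0
λ = (1 ± √((1)² - 4·(-12))) / 2 = (1 ± √49) / 2
Solving: λ = -3, 4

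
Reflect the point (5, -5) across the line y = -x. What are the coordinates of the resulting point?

Reflection across line y = -x: (5, -5) → (5, -5)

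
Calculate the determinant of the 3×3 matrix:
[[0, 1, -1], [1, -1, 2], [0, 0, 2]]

Expansion along first row:
det = 0·det([[-1,2],[0,2]]) - 1·det([[1,2],[0,2]]) + -1·det([[1,-1],[0,0]])
    = 0·(-1·2 - 2·0) - 1·(1·2 - 2·0) + -1·(1·0 - -1·0)
    = 0·-2 - 1·2 + -1·0
    = 0 + -2 + 0 = -2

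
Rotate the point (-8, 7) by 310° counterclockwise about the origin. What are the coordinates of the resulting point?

Rotation matrix for 310°: [[cos 310°, -sin 310°], [sin 310°, cos 310°]] ≈ [[0.642788, 0.766044], [-0.766044, 0.642788]]
[[0.642788, 0.766044], [-0.766044, 0.642788]] × [-8, 7]ᵀ ≈ [0.2200, 10.6279]ᵀ
Result: (0.2200, 10.6279)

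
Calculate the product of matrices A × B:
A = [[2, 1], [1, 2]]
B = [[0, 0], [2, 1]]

Matrix multiplication:
C[0][0] = 2×0 + 1×2 = 2
C[0][1] = 2×0 + 1×1 = 1
C[1][0] = 1×0 + 2×2 = 4
C[1][1] = 1×0 + 2×1 = 2
Result: [[2, 1], [4, 2]]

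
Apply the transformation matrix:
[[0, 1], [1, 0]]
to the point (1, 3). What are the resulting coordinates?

Matrix multiplication:
[[0, 1], [1, 0]] × [1, 3]ᵀ
= [(0)(1) + (1)(3), (1)(1) + (0)(3)]ᵀ
= [3, 1]ᵀ
Result: (3, 1)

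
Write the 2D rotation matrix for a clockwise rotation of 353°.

Rotation matrix formula: [[cos θ, -sin θ], [sin θ, cos θ]]
A clockwise rotation by 353° is equivalent to a counterclockwise rotation by -353°.
For θ = -353°:
cos(-353°) = 0.9925
sin(-353°) = 0.1219
Result: [[0.9925, -0.1219], [0.1219, 0.9925]]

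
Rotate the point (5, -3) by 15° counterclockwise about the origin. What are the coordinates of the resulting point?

Rotation matrix for 15°: [[cos 15°, -sin 15°], [sin 15°, cos 15°]] ≈ [[0.965926, -0.258819], [0.258819, 0.965926]]
[[0.965926, -0.258819], [0.258819, 0.965926]] × [5, -3]ᵀ ≈ [5.6061, -1.6037]ᵀ
Result: (5.6061, -1.6037)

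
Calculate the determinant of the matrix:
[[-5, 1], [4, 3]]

For a 2×2 matrix [[a, b], [c, d]], det = ad - bc
det = (-5)(3) - (1)(4) = -15 - 4 = -19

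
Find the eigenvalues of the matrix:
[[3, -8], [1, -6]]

Characteristic equation: det(A - λI) = 0
λ² - (trace)λ + (det) = 0
trace = 3 + -6 = -3, det = (3)(-6) - (-8)(1) = -10
λ² - (-3)λ + (-10) = 0
λ = (-3 ± √((-3)² - 4·(-10))) / 2 = (-3 ± √49) / 2
Solving: λ = -5, 2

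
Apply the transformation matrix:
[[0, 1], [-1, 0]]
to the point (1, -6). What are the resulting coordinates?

Matrix multiplication:
[[0, 1], [-1, 0]] × [1, -6]ᵀ
= [(0)(1) + (1)(-6), (-1)(1) + (0)(-6)]ᵀ
= [-6, -1]ᵀ
Result: (-6, -1)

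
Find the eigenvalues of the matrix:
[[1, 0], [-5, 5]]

Characteristic equation: det(A - λI) = 0
λ² - (trace)λ + (det) = 0
trace = 1 + 5 = 6, det = (1)(5) - (0)(-5) = 5
λ² - (6)λ + (5) = 0
λ = (6 ± √((6)² - 4·(5))) / 2 = (6 ± √16) / 2
Solving: λ = 1, 5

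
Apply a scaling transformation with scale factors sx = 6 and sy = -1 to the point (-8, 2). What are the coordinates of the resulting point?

Scaling matrix:
[[6, 0], [0, -1]]
Result: (-8 × 6, 2 × -1) = (-48, -2)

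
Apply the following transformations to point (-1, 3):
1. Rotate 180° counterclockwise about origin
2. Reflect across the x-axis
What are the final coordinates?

Step 1: Rotate 180° → (1, -3)
Step 2: Reflect across x-axis → (1, 3)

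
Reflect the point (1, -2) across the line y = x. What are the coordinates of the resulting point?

Reflection across line y = x: (1, -2) → (-2, 1)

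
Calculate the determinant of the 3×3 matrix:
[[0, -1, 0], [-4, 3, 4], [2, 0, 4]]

Expansion along first row:
det = 0·det([[3,4],[0,4]]) - -1·det([[-4,4],[2,4]]) + 0·det([[-4,3],[2,0]])
    = 0·(3·4 - 4·0) - -1·(-4·4 - 4·2) + 0·(-4·0 - 3·2)
    = 0·12 - -1·-24 + 0·-6
    = 0 + -24 + 0 = -24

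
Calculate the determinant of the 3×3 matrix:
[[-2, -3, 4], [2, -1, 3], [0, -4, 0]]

Expansion along first row:
det = -2·det([[-1,3],[-4,0]]) - -3·det([[2,3],[0,0]]) + 4·det([[2,-1],[0,-4]])
    = -2·(-1·0 - 3·-4) - -3·(2·0 - 3·0) + 4·(2·-4 - -1·0)
    = -2·12 - -3·0 + 4·-8
    = -24 + 0 + -32 = -56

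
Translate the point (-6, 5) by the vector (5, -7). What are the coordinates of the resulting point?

Translation by (5, -7) (homogeneous matrix [[1, 0, 5], [0, 1, -7], [0, 0, 1]]):
x' = -6 + 5 = -1
y' = 5 + -7 = -2
Result: (-1, -2)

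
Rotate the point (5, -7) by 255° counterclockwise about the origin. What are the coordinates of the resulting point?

Rotation matrix for 255°: [[cos 255°, -sin 255°], [sin 255°, cos 255°]] ≈ [[-0.258819, 0.965926], [-0.965926, -0.258819]]
[[-0.258819, 0.965926], [-0.965926, -0.258819]] × [5, -7]ᵀ ≈ [-8.0556, -3.0179]ᵀ
Result: (-8.0556, -3.0179)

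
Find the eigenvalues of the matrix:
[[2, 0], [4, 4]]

Characteristic equation: det(A - λI) = 0
λ² - (trace)λ + (det) = 0
trace = 2 + 4 = 6, det = (2)(4) - (0)(4) = 8
λ² - (6)λ + (8) = 0
λ = (6 ± √((6)² - 4·(8))) / 2 = (6 ± √4) / 2
Solving: λ = 2, 4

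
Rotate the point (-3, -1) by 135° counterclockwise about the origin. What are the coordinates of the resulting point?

Rotation matrix for 135°: [[cos 135°, -sin 135°], [sin 135°, cos 135°]] ≈ [[-0.707107, -0.707107], [0.707107, -0.707107]]
[[-0.707107, -0.707107], [0.707107, -0.707107]] × [-3, -1]ᵀ ≈ [2.8284, -1.4142]ᵀ
Result: (2.8284, -1.4142)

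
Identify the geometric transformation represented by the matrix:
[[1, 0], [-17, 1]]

This matrix represents: vertical shear with factor -17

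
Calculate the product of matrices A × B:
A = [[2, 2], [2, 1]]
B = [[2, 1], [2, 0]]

Matrix multiplication:
C[0][0] = 2×2 + 2×2 = 8
C[0][1] = 2×1 + 2×0 = 2
C[1][0] = 2×2 + 1×2 = 6
C[1][1] = 2×1 + 1×0 = 2
Result: [[8, 2], [6, 2]]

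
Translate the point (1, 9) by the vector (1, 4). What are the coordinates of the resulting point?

Translation by (1, 4) (homogeneous matrix [[1, 0, 1], [0, 1, 4], [0, 0, 1]]):
x' = 1 + 1 = 2
y' = 9 + 4 = 13
Result: (2, 13)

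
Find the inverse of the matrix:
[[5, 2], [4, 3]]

For [[a,b],[c,d]], inverse = (1/det)·[[d,-b],[-c,a]]
det = (5)(3) - (2)(4) = 15 - 8 = 7
Inverse = (1/7)·[[3, -2], [-4, 5]]
= [[3/7, -2/7], [-4/7, 5/7]]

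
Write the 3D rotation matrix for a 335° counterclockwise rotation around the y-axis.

Rotation matrix for counterclockwise 335° around y-axis:
cos(335°) = 0.9063, sin(335°) = -0.4226
Result: [[0.9063, 0, -0.4226], [0, 1, 0], [0.4226, 0, 0.9063]]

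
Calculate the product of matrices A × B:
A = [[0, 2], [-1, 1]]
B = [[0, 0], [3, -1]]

Matrix multiplication:
C[0][0] = 0×0 + 2×3 = 6
C[0][1] = 0×0 + 2×-1 = -2
C[1][0] = -1×0 + 1×3 = 3
C[1][1] = -1×0 + 1×-1 = -1
Result: [[6, -2], [3, -1]]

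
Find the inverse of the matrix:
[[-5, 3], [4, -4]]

For [[a,b],[c,d]], inverse = (1/det)·[[d,-b],[-c,a]]
det = (-5)(-4) - (3)(4) = 20 - 12 = 8
Inverse = (1/8)·[[-4, -3], [-4, -5]]
= [[-1/2, -3/8], [-1/2, -5/8]]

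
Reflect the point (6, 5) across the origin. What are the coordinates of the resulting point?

Reflection across origin: (6, 5) → (-6, -5)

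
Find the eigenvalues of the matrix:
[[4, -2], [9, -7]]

Characteristic equation: det(A - λI) = 0
λ² - (trace)λ + (det) = 0
trace = 4 + -7 = -3, det = (4)(-7) - (-2)(9) = -10
λ² - (-3)λ + (-10) = 0
λ = (-3 ± √((-3)² - 4·(-10))) / 2 = (-3 ± √49) / 2
Solving: λ = -5, 2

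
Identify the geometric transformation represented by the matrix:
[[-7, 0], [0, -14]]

This matrix represents: non-uniform scaling by sx = -7, sy = -14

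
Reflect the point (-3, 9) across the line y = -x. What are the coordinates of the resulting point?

Reflection across line y = -x: (-3, 9) → (-9, 3)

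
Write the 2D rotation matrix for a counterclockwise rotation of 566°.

Rotation matrix formula: [[cos θ, -sin θ], [sin θ, cos θ]]
For θ = 566°:
cos(566°) = -0.8988
sin(566°) = -0.4384
Result: [[-0.8988, 0.4384], [-0.4384, -0.8988]]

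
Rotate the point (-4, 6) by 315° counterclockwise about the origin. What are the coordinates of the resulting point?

Rotation matrix for 315°: [[cos 315°, -sin 315°], [sin 315°, cos 315°]] ≈ [[0.707107, 0.707107], [-0.707107, 0.707107]]
[[0.707107, 0.707107], [-0.707107, 0.707107]] × [-4, 6]ᵀ ≈ [1.4142, 7.0711]ᵀ
Result: (1.4142, 7.0711)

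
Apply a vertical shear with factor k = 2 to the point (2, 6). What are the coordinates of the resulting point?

Shear matrix for vertical shear with factor k = 2:
[[1, 0], [2, 1]]
Result: (2, 6) → (2, 10)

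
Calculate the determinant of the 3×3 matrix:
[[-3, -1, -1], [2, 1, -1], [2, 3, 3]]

Expansion along first row:
det = -3·det([[1,-1],[3,3]]) - -1·det([[2,-1],[2,3]]) + -1·det([[2,1],[2,3]])
    = -3·(1·3 - -1·3) - -1·(2·3 - -1·2) + -1·(2·3 - 1·2)
    = -3·6 - -1·8 + -1·4
    = -18 + 8 + -4 = -14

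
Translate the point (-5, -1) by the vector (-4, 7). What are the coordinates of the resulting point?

Translation by (-4, 7) (homogeneous matrix [[1, 0, -4], [0, 1, 7], [0, 0, 1]]):
x' = -5 + -4 = -9
y' = -1 + 7 = 6
Result: (-9, 6)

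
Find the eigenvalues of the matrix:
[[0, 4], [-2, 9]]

Characteristic equation: det(A - λI) = 0
λ² - (trace)λ + (det) = 0
trace = 0 + 9 = 9, det = (0)(9) - (4)(-2) = 8
λ² - (9)λ + (8) = 0
λ = (9 ± √((9)² - 4·(8))) / 2 = (9 ± √49) / 2
Solving: λ = 1, 8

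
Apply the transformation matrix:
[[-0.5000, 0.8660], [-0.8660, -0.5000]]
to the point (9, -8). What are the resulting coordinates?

Matrix multiplication:
[[-0.5000, 0.8660], [-0.8660, -0.5000]] × [9, -8]ᵀ
= [(-0.5000)(9) + (0.8660)(-8), (-0.8660)(9) + (-0.5000)(-8)]ᵀ
= [-11.4280, -3.7940]ᵀ
Result: (-11.4280, -3.7940)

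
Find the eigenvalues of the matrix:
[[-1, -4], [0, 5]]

Characteristic equation: det(A - λI) = 0
λ² - (trace)λ + (det) = 0
trace = -1 + 5 = 4, det = (-1)(5) - (-4)(0) = -5
λ² - (4)λ + (-5) = 0
λ = (4 ± √((4)² - 4·(-5))) / 2 = (4 ± √36) / 2
Solving: λ = -1, 5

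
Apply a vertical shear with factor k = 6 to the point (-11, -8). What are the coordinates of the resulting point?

Shear matrix for vertical shear with factor k = 6:
[[1, 0], [6, 1]]
Result: (-11, -8) → (-11, -74)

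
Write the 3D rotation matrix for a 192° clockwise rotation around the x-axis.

Rotation matrix for clockwise 192° around x-axis:
A clockwise rotation by 192° is a counterclockwise rotation by -192°.
cos(-192°) = -0.9781, sin(-192°) = 0.2079
Result: [[1, 0, 0], [0, -0.9781, -0.2079], [0, 0.2079, -0.9781]]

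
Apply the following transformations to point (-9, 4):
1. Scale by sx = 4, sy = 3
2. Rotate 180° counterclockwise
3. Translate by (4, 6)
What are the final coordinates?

Step 1: Scale → (-36, 12)
Step 2: Rotate 180° → (36, -12)
Step 3: Translate → (40, -6)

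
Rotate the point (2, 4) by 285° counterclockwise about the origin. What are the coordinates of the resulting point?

Rotation matrix for 285°: [[cos 285°, -sin 285°], [sin 285°, cos 285°]] ≈ [[0.258819, 0.965926], [-0.965926, 0.258819]]
[[0.258819, 0.965926], [-0.965926, 0.258819]] × [2, 4]ᵀ ≈ [4.3813, -0.8966]ᵀ
Result: (4.3813, -0.8966)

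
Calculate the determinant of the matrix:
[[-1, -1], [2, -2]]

For a 2×2 matrix [[a, b], [c, d]], det = ad - bc
det = (-1)(-2) - (-1)(2) = 2 - -2 = 4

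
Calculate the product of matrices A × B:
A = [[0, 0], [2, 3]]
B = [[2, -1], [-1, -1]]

Matrix multiplication:
C[0][0] = 0×2 + 0×-1 = 0
C[0][1] = 0×-1 + 0×-1 = 0
C[1][0] = 2×2 + 3×-1 = 1
C[1][1] = 2×-1 + 3×-1 = -5
Result: [[0, 0], [1, -5]]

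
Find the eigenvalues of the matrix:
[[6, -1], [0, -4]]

Characteristic equation: det(A - λI) = 0
λ² - (trace)λ + (det) = 0
trace = 6 + -4 = 2, det = (6)(-4) - (-1)(0) = -24
λ² - (2)λ + (-24) = 0
λ = (2 ± √((2)² - 4·(-24))) / 2 = (2 ± √100) / 2
Solving: λ = -4, 6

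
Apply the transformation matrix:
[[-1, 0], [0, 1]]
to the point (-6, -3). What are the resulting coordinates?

Matrix multiplication:
[[-1, 0], [0, 1]] × [-6, -3]ᵀ
= [(-1)(-6) + (0)(-3), (0)(-6) + (1)(-3)]ᵀ
= [6, -3]ᵀ
Result: (6, -3)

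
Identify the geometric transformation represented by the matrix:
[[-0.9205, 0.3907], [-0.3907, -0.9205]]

This matrix represents: rotation by 203° counterclockwise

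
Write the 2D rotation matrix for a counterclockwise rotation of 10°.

Rotation matrix formula: [[cos θ, -sin θ], [sin θ, cos θ]]
For θ = 10°:
cos(10°) = 0.9848
sin(10°) = 0.1736
Result: [[0.9848, -0.1736], [0.1736, 0.9848]]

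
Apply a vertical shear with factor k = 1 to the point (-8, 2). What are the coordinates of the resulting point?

Shear matrix for vertical shear with factor k = 1:
[[1, 0], [1, 1]]
Result: (-8, 2) → (-8, -6)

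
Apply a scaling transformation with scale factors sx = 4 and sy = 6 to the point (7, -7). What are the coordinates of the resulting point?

Scaling matrix:
[[4, 0], [0, 6]]
Result: (7 × 4, -7 × 6) = (28, -42)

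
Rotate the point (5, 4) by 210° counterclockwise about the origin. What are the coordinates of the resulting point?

Rotation matrix for 210°: [[cos 210°, -sin 210°], [sin 210°, cos 210°]] ≈ [[-0.866025, 0.500000], [-0.500000, -0.866025]]
[[-0.866025, 0.500000], [-0.500000, -0.866025]] × [5, 4]ᵀ ≈ [-2.3301, -5.9641]ᵀ
Result: (-2.3301, -5.9641)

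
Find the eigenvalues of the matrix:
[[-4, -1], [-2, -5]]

Characteristic equation: det(A - λI) = 0
λ² - (trace)λ + (det) = 0
trace = -4 + -5 = -9, det = (-4)(-5) - (-1)(-2) = 18
λ² - (-9)λ + (18) = 0
λ = (-9 ± √((-9)² - 4·(18))) / 2 = (-9 ± √9) / 2
Solving: λ = -6, -3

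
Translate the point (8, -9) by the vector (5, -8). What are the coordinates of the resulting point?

Translation by (5, -8) (homogeneous matrix [[1, 0, 5], [0, 1, -8], [0, 0, 1]]):
x' = 8 + 5 = 13
y' = -9 + -8 = -17
Result: (13, -17)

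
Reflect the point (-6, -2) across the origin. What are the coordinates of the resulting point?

Reflection across origin: (-6, -2) → (6, 2)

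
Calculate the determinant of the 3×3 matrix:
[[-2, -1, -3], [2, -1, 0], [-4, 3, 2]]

Expansion along first row:
det = -2·det([[-1,0],[3,2]]) - -1·det([[2,0],[-4,2]]) + -3·det([[2,-1],[-4,3]])
    = -2·(-1·2 - 0·3) - -1·(2·2 - 0·-4) + -3·(2·3 - -1·-4)
    = -2·-2 - -1·4 + -3·2
    = 4 + 4 + -6 = 2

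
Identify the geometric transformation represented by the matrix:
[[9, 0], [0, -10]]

This matrix represents: non-uniform scaling by sx = 9, sy = -10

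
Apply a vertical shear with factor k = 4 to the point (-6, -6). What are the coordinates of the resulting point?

Shear matrix for vertical shear with factor k = 4:
[[1, 0], [4, 1]]
Result: (-6, -6) → (-6, -30)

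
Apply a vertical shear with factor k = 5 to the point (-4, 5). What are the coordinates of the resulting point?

Shear matrix for vertical shear with factor k = 5:
[[1, 0], [5, 1]]
Result: (-4, 5) → (-4, -15)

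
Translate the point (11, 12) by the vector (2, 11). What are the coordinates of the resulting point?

Translation by (2, 11) (homogeneous matrix [[1, 0, 2], [0, 1, 11], [0, 0, 1]]):
x' = 11 + 2 = 13
y' = 12 + 11 = 23
Result: (13, 23)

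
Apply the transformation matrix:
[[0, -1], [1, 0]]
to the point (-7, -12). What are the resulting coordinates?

Matrix multiplication:
[[0, -1], [1, 0]] × [-7, -12]ᵀ
= [(0)(-7) + (-1)(-12), (1)(-7) + (0)(-12)]ᵀ
= [12, -7]ᵀ
Result: (12, -7)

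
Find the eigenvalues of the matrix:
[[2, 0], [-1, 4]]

Characteristic equation: det(A - λI) = 0
λ² - (trace)λ + (det) = 0
trace = 2 + 4 = 6, det = (2)(4) - (0)(-1) = 8
λ² - (6)λ + (8) = 0
λ = (6 ± √((6)² - 4·(8))) / 2 = (6 ± √4) / 2
Solving: λ = 2, 4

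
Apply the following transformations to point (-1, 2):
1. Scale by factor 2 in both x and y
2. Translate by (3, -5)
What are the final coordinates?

Step 1: Scale (-1, 2) by 2 → (-2, 4)
Step 2: Translate by (3, -5) → (1, -1)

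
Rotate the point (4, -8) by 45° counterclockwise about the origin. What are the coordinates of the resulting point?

Rotation matrix for 45°: [[cos 45°, -sin 45°], [sin 45°, cos 45°]] ≈ [[0.707107, -0.707107], [0.707107, 0.707107]]
[[0.707107, -0.707107], [0.707107, 0.707107]] × [4, -8]ᵀ ≈ [8.4853, -2.8284]ᵀ
Result: (8.4853, -2.8284)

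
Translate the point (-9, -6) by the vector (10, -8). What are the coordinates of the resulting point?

Translation by (10, -8) (homogeneous matrix [[1, 0, 10], [0, 1, -8], [0, 0, 1]]):
x' = -9 + 10 = 1
y' = -6 + -8 = -14
Result: (1, -14)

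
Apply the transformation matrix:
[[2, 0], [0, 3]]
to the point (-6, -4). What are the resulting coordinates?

Matrix multiplication:
[[2, 0], [0, 3]] × [-6, -4]ᵀ
= [(2)(-6) + (0)(-4), (0)(-6) + (3)(-4)]ᵀ
= [-12, -12]ᵀ
Result: (-12, -12)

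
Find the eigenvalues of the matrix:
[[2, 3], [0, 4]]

Characteristic equation: det(A - λI) = 0
λ² - (trace)λ + (det) = 0
trace = 2 + 4 = 6, det = (2)(4) - (3)(0) = 8
λ² - (6)λ + (8) = 0
λ = (6 ± √((6)² - 4·(8))) / 2 = (6 ± √4) / 2
Solving: λ = 2, 4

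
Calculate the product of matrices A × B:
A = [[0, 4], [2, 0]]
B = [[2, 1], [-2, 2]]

Matrix multiplication:
C[0][0] = 0×2 + 4×-2 = -8
C[0][1] = 0×1 + 4×2 = 8
C[1][0] = 2×2 + 0×-2 = 4
C[1][1] = 2×1 + 0×2 = 2
Result: [[-8, 8], [4, 2]]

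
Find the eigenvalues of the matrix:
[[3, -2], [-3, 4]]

Characteristic equation: det(A - λI) = 0
λ² - (trace)λ + (det) = 0
trace = 3 + 4 = 7, det = (3)(4) - (-2)(-3) = 6
λ² - (7)λ + (6) = 0
λ = (7 ± √((7)² - 4·(6))) / 2 = (7 ± √25) / 2
Solving: λ = 1, 6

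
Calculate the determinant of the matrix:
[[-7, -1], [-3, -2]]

For a 2×2 matrix [[a, b], [c, d]], det = ad - bc
det = (-7)(-2) - (-1)(-3) = 14 - 3 = 11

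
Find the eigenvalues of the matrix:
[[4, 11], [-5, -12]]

Characteristic equation: det(A - λI) = 0
λ² - (trace)λ + (det) = 0
trace = 4 + -12 = -8, det = (4)(-12) - (11)(-5) = 7
λ² - (-8)λ + (7) = 0
λ = (-8 ± √((-8)² - 4·(7))) / 2 = (-8 ± √36) / 2
Solving: λ = -7, -1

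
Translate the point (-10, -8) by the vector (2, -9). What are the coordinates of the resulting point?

Translation by (2, -9) (homogeneous matrix [[1, 0, 2], [0, 1, -9], [0, 0, 1]]):
x' = -10 + 2 = -8
y' = -8 + -9 = -17
Result: (-8, -17)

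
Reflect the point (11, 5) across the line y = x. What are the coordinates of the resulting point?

Reflection across line y = x: (11, 5) → (5, 11)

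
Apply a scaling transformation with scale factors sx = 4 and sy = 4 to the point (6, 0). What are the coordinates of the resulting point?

Scaling matrix:
[[4, 0], [0, 4]]
Result: (6 × 4, 0 × 4) = (24, 0)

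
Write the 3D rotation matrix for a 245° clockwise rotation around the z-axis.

Rotation matrix for clockwise 245° around z-axis:
A clockwise rotation by 245° is a counterclockwise rotation by -245°.
cos(-245°) = -0.4226, sin(-245°) = 0.9063
Result: [[-0.4226, -0.9063, 0], [0.9063, -0.4226, 0], [0, 0, 1]]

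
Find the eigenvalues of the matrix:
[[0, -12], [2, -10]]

Characteristic equation: det(A - λI) = 0
λ² - (trace)λ + (det) = 0
trace = 0 + -10 = -10, det = (0)(-10) - (-12)(2) = 24
λ² - (-10)λ + (24) = 0
λ = (-10 ± √((-10)² - 4·(24))) / 2 = (-10 ± √4) / 2
Solving: λ = -6, -4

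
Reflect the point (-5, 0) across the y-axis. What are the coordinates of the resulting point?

Reflection across y-axis: (-5, 0) → (5, 0)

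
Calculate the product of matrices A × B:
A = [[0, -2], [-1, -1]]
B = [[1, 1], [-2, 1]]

Matrix multiplication:
C[0][0] = 0×1 + -2×-2 = 4
C[0][1] = 0×1 + -2×1 = -2
C[1][0] = -1×1 + -1×-2 = 1
C[1][1] = -1×1 + -1×1 = -2
Result: [[4, -2], [1, -2]]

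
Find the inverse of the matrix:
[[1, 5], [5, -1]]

For [[a,b],[c,d]], inverse = (1/det)·[[d,-b],[-c,a]]
det = (1)(-1) - (5)(5) = -1 - 25 = -26
Inverse = (1/-26)·[[-1, -5], [-5, 1]]
= [[1/26, 5/26], [5/26, -1/26]]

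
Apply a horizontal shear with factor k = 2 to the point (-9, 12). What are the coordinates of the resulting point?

Shear matrix for horizontal shear with factor k = 2:
[[1, 2], [0, 1]]
Result: (-9, 12) → (15, 12)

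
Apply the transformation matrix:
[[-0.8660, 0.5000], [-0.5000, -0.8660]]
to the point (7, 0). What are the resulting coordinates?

Matrix multiplication:
[[-0.8660, 0.5000], [-0.5000, -0.8660]] × [7, 0]ᵀ
= [(-0.8660)(7) + (0.5000)(0), (-0.5000)(7) + (-0.8660)(0)]ᵀ
= [-6.0620, -3.5000]ᵀ
Result: (-6.0620, -3.5000)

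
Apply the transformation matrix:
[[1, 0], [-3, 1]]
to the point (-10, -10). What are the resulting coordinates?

Matrix multiplication:
[[1, 0], [-3, 1]] × [-10, -10]ᵀ
= [(1)(-10) + (0)(-10), (-3)(-10) + (1)(-10)]ᵀ
= [-10, 20]ᵀ
Result: (-10, 20)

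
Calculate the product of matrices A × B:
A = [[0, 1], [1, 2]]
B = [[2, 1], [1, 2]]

Matrix multiplication:
C[0][0] = 0×2 + 1×1 = 1
C[0][1] = 0×1 + 1×2 = 2
C[1][0] = 1×2 + 2×1 = 4
C[1][1] = 1×1 + 2×2 = 5
Result: [[1, 2], [4, 5]]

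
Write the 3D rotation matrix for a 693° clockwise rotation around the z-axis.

Rotation matrix for clockwise 693° around z-axis:
A clockwise rotation by 693° is a counterclockwise rotation by -693°.
cos(-693°) = 0.8910, sin(-693°) = 0.4540
Result: [[0.8910, -0.4540, 0], [0.4540, 0.8910, 0], [0, 0, 1]]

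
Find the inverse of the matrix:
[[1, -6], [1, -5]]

For [[a,b],[c,d]], inverse = (1/det)·[[d,-b],[-c,a]]
det = (1)(-5) - (-6)(1) = -5 - -6 = 1
Inverse = [[-5, 6], [-1, 1]]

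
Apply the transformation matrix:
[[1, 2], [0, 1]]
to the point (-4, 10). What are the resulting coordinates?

Matrix multiplication:
[[1, 2], [0, 1]] × [-4, 10]ᵀ
= [(1)(-4) + (2)(10), (0)(-4) + (1)(10)]ᵀ
= [16, 10]ᵀ
Result: (16, 10)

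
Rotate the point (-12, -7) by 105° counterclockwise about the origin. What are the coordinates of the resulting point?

Rotation matrix for 105°: [[cos 105°, -sin 105°], [sin 105°, cos 105°]] ≈ [[-0.258819, -0.965926], [0.965926, -0.258819]]
[[-0.258819, -0.965926], [0.965926, -0.258819]] × [-12, -7]ᵀ ≈ [9.8673, -9.7794]ᵀ
Result: (9.8673, -9.7794)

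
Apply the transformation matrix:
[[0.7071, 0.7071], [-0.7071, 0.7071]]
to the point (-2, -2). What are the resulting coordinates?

Matrix multiplication:
[[0.7071, 0.7071], [-0.7071, 0.7071]] × [-2, -2]ᵀ
= [(0.7071)(-2) + (0.7071)(-2), (-0.7071)(-2) + (0.7071)(-2)]ᵀ
= [-2.8284, 0]ᵀ
Result: (-2.8284, 0)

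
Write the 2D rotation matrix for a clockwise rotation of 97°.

Rotation matrix formula: [[cos θ, -sin θ], [sin θ, cos θ]]
A clockwise rotation by 97° is equivalent to a counterclockwise rotation by -97°.
For θ = -97°:
cos(-97°) = -0.1219
sin(-97°) = -0.9925
Result: [[-0.1219, 0.9925], [-0.9925, -0.1219]]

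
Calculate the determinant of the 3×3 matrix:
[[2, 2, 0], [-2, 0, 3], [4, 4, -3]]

Expansion along first row:
det = 2·det([[0,3],[4,-3]]) - 2·det([[-2,3],[4,-3]]) + 0·det([[-2,0],[4,4]])
    = 2·(0·-3 - 3·4) - 2·(-2·-3 - 3·4) + 0·(-2·4 - 0·4)
    = 2·-12 - 2·-6 + 0·-8
    = -24 + 12 + 0 = -12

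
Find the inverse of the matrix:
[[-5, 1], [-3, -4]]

For [[a,b],[c,d]], inverse = (1/det)·[[d,-b],[-c,a]]
det = (-5)(-4) - (1)(-3) = 20 - -3 = 23
Inverse = (1/23)·[[-4, -1], [3, -5]]
= [[-4/23, -1/23], [3/23, -5/23]]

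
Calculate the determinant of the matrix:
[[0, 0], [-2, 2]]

For a 2×2 matrix [[a, b], [c, d]], det = ad - bc
det = (0)(2) - (0)(-2) = 0 - 0 = 0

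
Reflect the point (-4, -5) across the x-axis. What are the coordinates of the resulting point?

Reflection across x-axis: (-4, -5) → (-4, 5)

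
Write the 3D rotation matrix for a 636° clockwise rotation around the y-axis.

Rotation matrix for clockwise 636° around y-axis:
A clockwise rotation by 636° is a counterclockwise rotation by -636°.
cos(-636°) = 0.1045, sin(-636°) = 0.9945
Result: [[0.1045, 0, 0.9945], [0, 1, 0], [-0.9945, 0, 0.1045]]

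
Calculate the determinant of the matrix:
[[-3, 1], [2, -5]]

For a 2×2 matrix [[a, b], [c, d]], det = ad - bc
det = (-3)(-5) - (1)(2) = 15 - 2 = 13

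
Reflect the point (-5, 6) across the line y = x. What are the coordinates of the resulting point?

Reflection across line y = x: (-5, 6) → (6, -5)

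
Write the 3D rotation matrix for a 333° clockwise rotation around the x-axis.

Rotation matrix for clockwise 333° around x-axis:
A clockwise rotation by 333° is a counterclockwise rotation by -333°.
cos(-333°) = 0.8910, sin(-333°) = 0.4540
Result: [[1, 0, 0], [0, 0.8910, -0.4540], [0, 0.4540, 0.8910]]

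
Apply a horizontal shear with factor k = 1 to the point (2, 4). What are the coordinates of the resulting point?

Shear matrix for horizontal shear with factor k = 1:
[[1, 1], [0, 1]]
Result: (2, 4) → (6, 4)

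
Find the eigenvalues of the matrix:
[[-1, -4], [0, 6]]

Characteristic equation: det(A - λI) = 0
λ² - (trace)λ + (det) = 0
trace = -1 + 6 = 5, det = (-1)(6) - (-4)(0) = -6
λ² - (5)λ + (-6) = 0
λ = (5 ± √((5)² - 4·(-6))) / 2 = (5 ± √49) / 2
Solving: λ = -1, 6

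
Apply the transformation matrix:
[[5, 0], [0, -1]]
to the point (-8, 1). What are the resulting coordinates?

Matrix multiplication:
[[5, 0], [0, -1]] × [-8, 1]ᵀ
= [(5)(-8) + (0)(1), (0)(-8) + (-1)(1)]ᵀ
= [-40, -1]ᵀ
Result: (-40, -1)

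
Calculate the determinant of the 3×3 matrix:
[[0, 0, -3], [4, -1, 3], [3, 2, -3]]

Expansion along first row:
det = 0·det([[-1,3],[2,-3]]) - 0·det([[4,3],[3,-3]]) + -3·det([[4,-1],[3,2]])
    = 0·(-1·-3 - 3·2) - 0·(4·-3 - 3·3) + -3·(4·2 - -1·3)
    = 0·-3 - 0·-21 + -3·11
    = 0 + 0 + -33 = -33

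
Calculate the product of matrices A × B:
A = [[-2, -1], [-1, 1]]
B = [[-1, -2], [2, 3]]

Matrix multiplication:
C[0][0] = -2×-1 + -1×2 = 0
C[0][1] = -2×-2 + -1×3 = 1
C[1][0] = -1×-1 + 1×2 = 3
C[1][1] = -1×-2 + 1×3 = 5
Result: [[0, 1], [3, 5]]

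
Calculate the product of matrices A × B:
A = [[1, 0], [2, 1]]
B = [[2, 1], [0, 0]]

Matrix multiplication:
C[0][0] = 1×2 + 0×0 = 2
C[0][1] = 1×1 + 0×0 = 1
C[1][0] = 2×2 + 1×0 = 4
C[1][1] = 2×1 + 1×0 = 2
Result: [[2, 1], [4, 2]]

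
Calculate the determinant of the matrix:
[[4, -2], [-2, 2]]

For a 2×2 matrix [[a, b], [c, d]], det = ad - bc
det = (4)(2) - (-2)(-2) = 8 - 4 = 4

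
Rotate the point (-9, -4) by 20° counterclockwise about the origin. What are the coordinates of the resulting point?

Rotation matrix for 20°: [[cos 20°, -sin 20°], [sin 20°, cos 20°]] ≈ [[0.939693, -0.342020], [0.342020, 0.939693]]
[[0.939693, -0.342020], [0.342020, 0.939693]] × [-9, -4]ᵀ ≈ [-7.0892, -6.8370]ᵀ
Result: (-7.0892, -6.8370)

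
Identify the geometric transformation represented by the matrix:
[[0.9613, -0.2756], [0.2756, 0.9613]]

This matrix represents: rotation by 16° counterclockwise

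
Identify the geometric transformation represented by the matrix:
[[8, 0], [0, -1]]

This matrix represents: non-uniform scaling by sx = 8, sy = -1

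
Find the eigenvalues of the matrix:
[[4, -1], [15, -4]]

Characteristic equation: det(A - λI) = 0
λ² - (trace)λ + (det) = 0
trace = 4 + -4 = 0, det = (4)(-4) - (-1)(15) = -1
λ² - (0)λ + (-1) = 0
λ = (0 ± √((0)² - 4·(-1))) / 2 = (0 ± √4) / 2
Solving: λ = -1, 1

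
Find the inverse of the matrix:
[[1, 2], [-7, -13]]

For [[a,b],[c,d]], inverse = (1/det)·[[d,-b],[-c,a]]
det = (1)(-13) - (2)(-7) = -13 - -14 = 1
Inverse = [[-13, -2], [7, 1]]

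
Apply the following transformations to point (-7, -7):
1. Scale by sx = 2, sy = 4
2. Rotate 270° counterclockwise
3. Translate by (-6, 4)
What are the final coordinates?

Step 1: Scale → (-14, -28)
Step 2: Rotate 270° → (-28, 14)
Step 3: Translate → (-34, 18)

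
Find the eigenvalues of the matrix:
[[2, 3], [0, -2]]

Characteristic equation: det(A - λI) = 0
λ² - (trace)λ + (det) = 0
trace = 2 + -2 = 0, det = (2)(-2) - (3)(0) = -4
λ² - (0)λ + (-4) = 0
λ = (0 ± √((0)² - 4·(-4))) / 2 = (0 ± √16) / 2
Solving: λ = -2, 2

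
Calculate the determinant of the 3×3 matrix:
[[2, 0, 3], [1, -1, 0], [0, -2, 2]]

Expansion along first row:
det = 2·det([[-1,0],[-2,2]]) - 0·det([[1,0],[0,2]]) + 3·det([[1,-1],[0,-2]])
    = 2·(-1·2 - 0·-2) - 0·(1·2 - 0·0) + 3·(1·-2 - -1·0)
    = 2·-2 - 0·2 + 3·-2
    = -4 + 0 + -6 = -10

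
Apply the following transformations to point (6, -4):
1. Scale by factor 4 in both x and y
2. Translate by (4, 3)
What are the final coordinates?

Step 1: Scale (6, -4) by 4 → (24, -16)
Step 2: Translate by (4, 3) → (28, -13)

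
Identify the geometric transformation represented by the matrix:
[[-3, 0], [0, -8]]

This matrix represents: non-uniform scaling by sx = -3, sy = -8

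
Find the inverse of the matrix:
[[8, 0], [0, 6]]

For [[a,b],[c,d]], inverse = (1/det)·[[d,-b],[-c,a]]
det = (8)(6) - (0)(0) = 48 - 0 = 48
Inverse = (1/48)·[[6, 0], [0, 8]]
= [[1/8, 0], [0, 1/6]]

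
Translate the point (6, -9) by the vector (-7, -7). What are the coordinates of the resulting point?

Translation by (-7, -7) (homogeneous matrix [[1, 0, -7], [0, 1, -7], [0, 0, 1]]):
x' = 6 + -7 = -1
y' = -9 + -7 = -16
Result: (-1, -16)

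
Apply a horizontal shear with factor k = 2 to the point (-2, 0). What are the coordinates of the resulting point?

Shear matrix for horizontal shear with factor k = 2:
[[1, 2], [0, 1]]
Result: (-2, 0) → (-2, 0)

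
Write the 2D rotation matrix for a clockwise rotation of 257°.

Rotation matrix formula: [[cos θ, -sin θ], [sin θ, cos θ]]
A clockwise rotation by 257° is equivalent to a counterclockwise rotation by -257°.
For θ = -257°:
cos(-257°) = -0.2250
sin(-257°) = 0.9744
Result: [[-0.2250, -0.9744], [0.9744, -0.2250]]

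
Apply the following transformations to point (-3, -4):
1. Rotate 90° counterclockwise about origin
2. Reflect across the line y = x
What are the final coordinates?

Step 1: Rotate 90° → (4, -3)
Step 2: Reflect across line y = x → (-3, 4)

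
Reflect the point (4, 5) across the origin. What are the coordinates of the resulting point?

Reflection across origin: (4, 5) → (-4, -5)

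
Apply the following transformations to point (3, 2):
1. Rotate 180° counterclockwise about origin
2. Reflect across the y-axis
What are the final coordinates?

Step 1: Rotate 180° → (-3, -2)
Step 2: Reflect across y-axis → (3, -2)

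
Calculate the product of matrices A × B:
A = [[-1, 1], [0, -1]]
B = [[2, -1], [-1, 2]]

Matrix multiplication:
C[0][0] = -1×2 + 1×-1 = -3
C[0][1] = -1×-1 + 1×2 = 3
C[1][0] = 0×2 + -1×-1 = 1
C[1][1] = 0×-1 + -1×2 = -2
Result: [[-3, 3], [1, -2]]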